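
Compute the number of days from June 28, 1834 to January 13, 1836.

564

June 28, 1834 → June 28, 1835: 365 days.
June 1835: 30 − 28 = 2 days remain.
Then July (31), August (31), September (30), October (31), November (30), December (31): 31 + 31 + 30 + 31 + 30 + 31 = 184 days.
January 1–13, 1836: 13 days.
Residual: 199 days.
Total: 564 days.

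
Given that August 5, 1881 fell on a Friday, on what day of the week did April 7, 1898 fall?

Thursday

From August 5, 1881 to August 5, 1897: 16 years, of which 4 contain a Feb 29 — 12×365 + 4×366 = 5844 days.
August 1897: 31 − 5 = 26 days remain.
Then September (30), October (31), November (30), December (31), January (31), February 1898 (28), March (31): 30 + 31 + 30 + 31 + 31 + 28 + 31 = 212 days.
April 1–7, 1898: 7 days.
Residual: 245 days.
Total: 6089 days.
6089 mod 7 = 6, so 6 days after Friday is Thursday.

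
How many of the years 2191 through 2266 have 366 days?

Years divisible by 4: 2192, 2196, …, 2264 — 19 in all.
Of these, 2200 is divisible by 100 but not 400, so not leap.
Leap years: 19 − 1 = 18.

18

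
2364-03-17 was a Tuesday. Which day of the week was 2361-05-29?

Monday

Count forward from the earlier date (May 29, 2361) to the later (March 17, 2364):
Day-of-year of May 29, 2361: 149.
Day-of-year of March 17, 2364: 77.
2361 has 365 days, so 365 − 149 = 216 days remain in 2361.
Full years: 2362: 365; 2363: 365. Sum = 730.
Total: 216 + 730 + 77 = 1023 days.
1023 mod 7 = 1, so 1 day before Tuesday is Monday.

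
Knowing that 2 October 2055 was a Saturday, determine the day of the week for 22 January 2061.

Day-of-year of October 2, 2055: 275.
Day-of-year of January 22, 2061: 22.
2055 has 365 days, so 365 − 275 = 90 days remain in 2055.
Full years: 2056: 366; 2057: 365; 2058: 365; 2059: 365; 2060: 366. Sum = 1827.
Total: 90 + 1827 + 22 = 1939 days.
1939 is a multiple of 7, so 22 January 2061 falls on the same weekday: Saturday.

Saturday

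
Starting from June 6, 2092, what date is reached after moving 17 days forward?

June 23, 2092

Count 17 days after June 6, 2092:
Within June 2092: 23 − 6 = 17 days.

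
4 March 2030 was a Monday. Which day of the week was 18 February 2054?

Wednesday

Day-of-year of March 4, 2030: 63.
Day-of-year of February 18, 2054: 49.
2030 has 365 days, so 365 − 63 = 302 days remain in 2030.
Full years 2031–2053: 17 common + 6 leap = 17×365 + 6×366 = 8401 days.
Total: 302 + 8401 + 49 = 8752 days.
8752 mod 7 = 2, so 2 days after Monday is Wednesday.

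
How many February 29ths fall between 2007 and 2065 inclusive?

15

Years divisible by 4: 2008, 2012, …, 2064 — 15 in all.
No century exceptions apply. Count: 15.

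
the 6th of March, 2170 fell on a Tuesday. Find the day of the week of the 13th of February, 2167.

Friday

Count forward from the earlier date (February 13, 2167) to the later (March 6, 2170):
Day-of-year of February 13, 2167: 44.
Day-of-year of March 6, 2170: 65.
2167 has 365 days, so 365 − 44 = 321 days remain in 2167.
Full years: 2168: 366; 2169: 365. Sum = 731.
Total: 321 + 731 + 65 = 1117 days.
1117 mod 7 = 4, so 4 days before Tuesday is Friday.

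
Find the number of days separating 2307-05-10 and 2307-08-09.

May 2307: 31 − 10 = 21 days remain.
Then June (30), July (31): 30 + 31 = 61 days.
August 1–9, 2307: 9 days.
Total: 21 + 61 + 9 = 91 days.

91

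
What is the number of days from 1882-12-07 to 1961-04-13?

Day-of-year of December 7, 1882: 341.
Day-of-year of April 13, 1961: 103.
1882 has 365 days, so 365 − 341 = 24 days remain in 1882.
Full years 1883–1960: 59 common + 19 leap = 59×365 + 19×366 = 28489 days.
Total: 24 + 28489 + 103 = 28616 days.

28616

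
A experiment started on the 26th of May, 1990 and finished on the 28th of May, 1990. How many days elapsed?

2

Within May 1990: 28 − 26 = 2 days.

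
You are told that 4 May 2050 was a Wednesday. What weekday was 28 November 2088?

From May 4, 2050 to May 4, 2088: 38 years, of which 10 contain a Feb 29 — 28×365 + 10×366 = 13880 days.
May 2088: 31 − 4 = 27 days remain.
Then June (30), July (31), August (31), September (30), October (31): 30 + 31 + 31 + 30 + 31 = 153 days.
November 1–28, 2088: 28 days.
Residual: 208 days.
Total: 14088 days.
14088 mod 7 = 4, so 4 days after Wednesday is Sunday.

Sunday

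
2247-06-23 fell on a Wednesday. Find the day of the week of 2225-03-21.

Count forward from the earlier date (March 21, 2225) to the later (June 23, 2247):
Day-of-year of March 21, 2225: 80.
Day-of-year of June 23, 2247: 174.
2225 has 365 days, so 365 − 80 = 285 days remain in 2225.
Full years 2226–2246: 16 common + 5 leap = 16×365 + 5×366 = 7670 days.
Total: 285 + 7670 + 174 = 8129 days.
8129 mod 7 = 2, so 2 days before Wednesday is Monday.

Monday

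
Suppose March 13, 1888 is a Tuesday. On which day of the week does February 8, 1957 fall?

Day-of-year of March 13, 1888: 73.
Day-of-year of February 8, 1957: 39.
1888 has 366 days, so 366 − 73 = 293 days remain in 1888.
Full years 1889–1956: 52 common + 16 leap = 52×365 + 16×366 = 24836 days.
Total: 293 + 24836 + 39 = 25168 days.
25168 mod 7 = 3, so 3 days after Tuesday is Friday.

Friday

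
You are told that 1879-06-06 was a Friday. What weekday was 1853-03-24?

Count forward from the earlier date (March 24, 1853) to the later (June 6, 1879):
Day-of-year of March 24, 1853: 83.
Day-of-year of June 6, 1879: 157.
1853 has 365 days, so 365 − 83 = 282 days remain in 1853.
Full years 1854–1878: 19 common + 6 leap = 19×365 + 6×366 = 9131 days.
Total: 282 + 9131 + 157 = 9570 days.
9570 mod 7 = 1, so 1 day before Friday is Thursday.

Thursday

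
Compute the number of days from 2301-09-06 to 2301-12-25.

110

September 2301: 30 − 6 = 24 days remain.
Then October (31), November (30): 31 + 30 = 61 days.
December 1–25, 2301: 25 days.
Total: 24 + 61 + 25 = 110 days.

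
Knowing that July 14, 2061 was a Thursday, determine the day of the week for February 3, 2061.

Count forward from the earlier date (February 3, 2061) to the later (July 14, 2061):
February 2061: 28 − 3 = 25 days remain (2061 is not a leap year, so February has 28 days).
Then March (31), April (30), May (31), June (30): 31 + 30 + 31 + 30 = 122 days.
July 1–14, 2061: 14 days.
Total: 25 + 122 + 14 = 161 days.
161 is a multiple of 7, so February 3, 2061 falls on the same weekday: Thursday.

Thursday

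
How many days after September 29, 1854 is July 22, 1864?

Day-of-year of September 29, 1854: 272.
Day-of-year of July 22, 1864: 204.
1854 has 365 days, so 365 − 272 = 93 days remain in 1854.
Full years 1855–1863: 7 common + 2 leap = 7×365 + 2×366 = 3287 days.
Total: 93 + 3287 + 204 = 3584 days.

3584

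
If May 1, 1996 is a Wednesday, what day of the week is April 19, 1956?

Thursday

Count forward from the earlier date (April 19, 1956) to the later (May 1, 1996):
Day-of-year of April 19, 1956: 110.
Day-of-year of May 1, 1996: 122.
1956 has 366 days, so 366 − 110 = 256 days remain in 1956.
Full years 1957–1995: 30 common + 9 leap = 30×365 + 9×366 = 14244 days.
Total: 256 + 14244 + 122 = 14622 days.
14622 mod 7 = 6, so 6 days before Wednesday is Thursday.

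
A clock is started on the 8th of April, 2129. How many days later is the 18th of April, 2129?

10

Within April 2129: 18 − 8 = 10 days.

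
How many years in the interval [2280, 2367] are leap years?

Years divisible by 4: 2280, 2284, …, 2364 — 22 in all.
Of these, 2300 is divisible by 100 but not 400, so not leap.
Leap years: 22 − 1 = 21.

21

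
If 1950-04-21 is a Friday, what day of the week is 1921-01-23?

Sunday

Count forward from the earlier date (January 23, 1921) to the later (April 21, 1950):
From January 23, 1921 to January 23, 1950: 29 years, of which 7 contain a Feb 29 — 22×365 + 7×366 = 10592 days.
January 1950: 31 − 23 = 8 days remain.
Then February 1950 (28), March (31): 28 + 31 = 59 days.
April 1–21, 1950: 21 days.
Residual: 88 days.
Total: 10680 days.
10680 mod 7 = 5, so 5 days before Friday is Sunday.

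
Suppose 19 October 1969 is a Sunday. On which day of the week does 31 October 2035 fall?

Day-of-year of October 19, 1969: 292.
Day-of-year of October 31, 2035: 304.
1969 has 365 days, so 365 − 292 = 73 days remain in 1969.
Full years 1970–2034: 49 common + 16 leap = 49×365 + 16×366 = 23741 days.
Total: 73 + 23741 + 304 = 24118 days.
24118 mod 7 = 3, so 3 days after Sunday is Wednesday.

Wednesday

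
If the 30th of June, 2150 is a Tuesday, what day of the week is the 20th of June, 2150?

Saturday

Count forward from the earlier date (June 20, 2150) to the later (June 30, 2150):
Within June 2150: 30 − 20 = 10 days.
10 mod 7 = 3, so 3 days before Tuesday is Saturday.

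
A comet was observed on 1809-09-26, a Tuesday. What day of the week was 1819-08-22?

From September 26, 1809 to September 26, 1818: 9 years, of which 2 contain a Feb 29 — 7×365 + 2×366 = 3287 days.
September 1818: 30 − 26 = 4 days remain.
Then 10 full months totalling 304 days.
August 1–22, 1819: 22 days.
Residual: 330 days.
Total: 3617 days.
3617 mod 7 = 5, so 5 days after Tuesday is Sunday.

Sunday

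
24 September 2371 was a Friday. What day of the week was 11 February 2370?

Count forward from the earlier date (February 11, 2370) to the later (September 24, 2371):
Day-of-year of February 11, 2370: 42.
Day-of-year of September 24, 2371: 267.
2370 has 365 days, so 365 − 42 = 323 days remain in 2370.
Total: 323 + 267 = 590 days.
590 mod 7 = 2, so 2 days before Friday is Wednesday.

Wednesday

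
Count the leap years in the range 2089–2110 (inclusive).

Years divisible by 4 in [2089, 2110]: 2092, 2096, 2100, 2104, 2108.
Of these, 2100 is divisible by 100 but not 400, so not leap.
Leap years: 5 − 1 = 4.

4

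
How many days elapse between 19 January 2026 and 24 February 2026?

January 2026: 31 − 19 = 12 days remain.
February 1–24, 2026: 24 days (2026 is not a leap year).
Total: 12 + 24 = 36 days.

36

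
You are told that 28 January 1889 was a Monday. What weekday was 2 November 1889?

January 1889: 31 − 28 = 3 days remain.
Then 9 full months totalling 273 days.
November 1–2, 1889: 2 days.
Total: 3 + 273 + 2 = 278 days.
278 mod 7 = 5, so 5 days after Monday is Saturday.

Saturday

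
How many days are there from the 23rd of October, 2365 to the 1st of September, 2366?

313

October 2365: 31 − 23 = 8 days remain.
Then 10 full months totalling 304 days.
September 1, 2366: 1 day.
Total: 8 + 304 + 1 = 313 days.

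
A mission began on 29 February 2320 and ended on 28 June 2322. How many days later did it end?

850

Day-of-year of February 29, 2320: 60.
Day-of-year of June 28, 2322: 179.
2320 has 366 days, so 366 − 60 = 306 days remain in 2320.
Full years: 2321: 365. Sum = 365.
Total: 306 + 365 + 179 = 850 days.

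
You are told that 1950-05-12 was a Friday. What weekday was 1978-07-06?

From May 12, 1950 to May 12, 1978: 28 years, of which 7 contain a Feb 29 — 21×365 + 7×366 = 10227 days.
May 1978: 31 − 12 = 19 days remain.
Then June (30): 30 days.
July 1–6, 1978: 6 days.
Residual: 55 days.
Total: 10282 days.
10282 mod 7 = 6, so 6 days after Friday is Thursday.

Thursday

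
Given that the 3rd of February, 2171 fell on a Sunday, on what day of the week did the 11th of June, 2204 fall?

Monday

From February 3, 2171 to February 3, 2204: 33 years, of which 7 contain a Feb 29 — 26×365 + 7×366 = 12052 days.
(2200 is not a leap year (divisible by 100 but not 400).)
February 2204: 29 − 3 = 26 days remain (2204 is a leap year, so February has 29 days).
Then March (31), April (30), May (31): 31 + 30 + 31 = 92 days.
June 1–11, 2204: 11 days.
Residual: 129 days.
Total: 12181 days.
12181 mod 7 = 1, so 1 day after Sunday is Monday.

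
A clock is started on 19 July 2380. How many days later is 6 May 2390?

3578

From July 19, 2380 to July 19, 2389: 9 years, of which 2 contain a Feb 29 — 7×365 + 2×366 = 3287 days.
July 2389: 31 − 19 = 12 days remain.
Then 9 full months totalling 273 days.
May 1–6, 2390: 6 days.
Residual: 291 days.
Total: 3578 days.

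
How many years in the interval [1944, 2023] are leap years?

20

Years divisible by 4: 1944, 1948, …, 2020 — 20 in all.
2000 is divisible by 400, so still leap.
No century exceptions apply. Count: 20.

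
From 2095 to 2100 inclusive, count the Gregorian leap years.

1

Years divisible by 4 in [2095, 2100]: 2096, 2100.
Of these, 2100 is divisible by 100 but not 400, so not leap.
Leap years: 2 − 1 = 1.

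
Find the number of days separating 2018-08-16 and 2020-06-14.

668

August 16, 2018 → August 16, 2019: 365 days.
August 2019: 31 − 16 = 15 days remain.
Then 9 full months totalling 274 days.
June 1–14, 2020: 14 days.
Residual: 303 days.
Total: 668 days.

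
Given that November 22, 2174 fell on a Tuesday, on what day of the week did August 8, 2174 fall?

Count forward from the earlier date (August 8, 2174) to the later (November 22, 2174):
August 2174: 31 − 8 = 23 days remain.
Then September (30), October (31): 30 + 31 = 61 days.
November 1–22, 2174: 22 days.
Total: 23 + 61 + 22 = 106 days.
106 mod 7 = 1, so 1 day before Tuesday is Monday.

Monday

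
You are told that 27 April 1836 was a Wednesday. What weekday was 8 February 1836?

Monday

Count forward from the earlier date (February 8, 1836) to the later (April 27, 1836):
February 1836: 29 − 8 = 21 days remain (1836 is a leap year, so February has 29 days).
Then March (31): 31 days.
April 1–27, 1836: 27 days.
Total: 21 + 31 + 27 = 79 days.
79 mod 7 = 2, so 2 days before Wednesday is Monday.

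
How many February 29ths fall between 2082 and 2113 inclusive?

7

Years divisible by 4 in [2082, 2113]: 2084, 2088, 2092, 2096, 2100, 2104, 2108, 2112.
Of these, 2100 is divisible by 100 but not 400, so not leap.
Leap years: 8 − 1 = 7.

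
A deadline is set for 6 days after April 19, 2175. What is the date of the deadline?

April 25, 2175

Count 6 days after April 19, 2175:
Within April 2175: 25 − 19 = 6 days.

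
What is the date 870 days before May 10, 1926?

December 22, 1923

Count 870 days before May 10, 1926:
December 22, 1923 → December 22, 1924: 366 days (1924 is a leap year).
December 22, 1924 → December 22, 1925: 365 days.
December 1925: 31 − 22 = 9 days remain.
Then January (31), February 1926 (28), March (31), April (30): 31 + 28 + 31 + 30 = 120 days.
May 1–10, 1926: 10 days.
Residual: 139 days.
Total: 870 days.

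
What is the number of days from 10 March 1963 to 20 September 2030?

24666

From March 10, 1963 to March 10, 2030: 67 years, of which 17 contain a Feb 29 — 50×365 + 17×366 = 24472 days.
(2000 is a leap year (divisible by 400).)
March 2030: 31 − 10 = 21 days remain.
Then April (30), May (31), June (30), July (31), August (31): 30 + 31 + 30 + 31 + 31 = 153 days.
September 1–20, 2030: 20 days.
Residual: 194 days.
Total: 24666 days.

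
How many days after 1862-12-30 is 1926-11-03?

23318

Day-of-year of December 30, 1862: 364.
Day-of-year of November 3, 1926: 307.
1862 has 365 days, so 365 − 364 = 1 days remain in 1862.
Full years 1863–1925: 48 common + 15 leap = 48×365 + 15×366 = 23010 days.
Total: 1 + 23010 + 307 = 23318 days.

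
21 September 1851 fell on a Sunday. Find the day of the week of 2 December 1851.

September 1851: 30 − 21 = 9 days remain.
Then October (31), November (30): 31 + 30 = 61 days.
December 1–2, 1851: 2 days.
Total: 9 + 61 + 2 = 72 days.
72 mod 7 = 2, so 2 days after Sunday is Tuesday.

Tuesday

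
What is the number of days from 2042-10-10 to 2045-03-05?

October 10, 2042 → October 10, 2043: 365 days.
October 10, 2043 → October 10, 2044: 366 days (2044 is a leap year).
October 2044: 31 − 10 = 21 days remain.
Then November (30), December (31), January (31), February 2045 (28): 30 + 31 + 31 + 28 = 120 days.
March 1–5, 2045: 5 days.
Residual: 146 days.
Total: 877 days.

877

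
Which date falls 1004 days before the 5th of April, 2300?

the 5th of July, 2297

Count 1004 days before April 5, 2300:
Day-of-year of July 5, 2297: 186.
Day-of-year of April 5, 2300: 95.
2297 has 365 days, so 365 − 186 = 179 days remain in 2297.
Full years: 2298: 365; 2299: 365. Sum = 730.
Total: 179 + 730 + 95 = 1004 days.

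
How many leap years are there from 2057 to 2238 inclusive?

Years divisible by 4: 2060, 2064, …, 2236 — 45 in all.
Of these, 2100, 2200 are divisible by 100 but not 400, so not leap.
Leap years: 45 − 2 = 43.

43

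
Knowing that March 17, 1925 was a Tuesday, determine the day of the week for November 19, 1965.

From March 17, 1925 to March 17, 1965: 40 years, of which 10 contain a Feb 29 — 30×365 + 10×366 = 14610 days.
March 1965: 31 − 17 = 14 days remain.
Then April (30), May (31), June (30), July (31), August (31), September (30), October (31): 30 + 31 + 30 + 31 + 31 + 30 + 31 = 214 days.
November 1–19, 1965: 19 days.
Residual: 247 days.
Total: 14857 days.
14857 mod 7 = 3, so 3 days after Tuesday is Friday.

Friday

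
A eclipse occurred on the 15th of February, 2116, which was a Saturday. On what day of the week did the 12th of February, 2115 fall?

Count forward from the earlier date (February 12, 2115) to the later (February 15, 2116):
Day-of-year of February 12, 2115: 43.
Day-of-year of February 15, 2116: 46.
2115 has 365 days, so 365 − 43 = 322 days remain in 2115.
Total: 322 + 46 = 368 days.
368 mod 7 = 4, so 4 days before Saturday is Tuesday.

Tuesday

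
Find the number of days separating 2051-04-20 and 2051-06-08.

April 2051: 30 − 20 = 10 days remain.
Then May (31): 31 days.
June 1–8, 2051: 8 days.
Total: 10 + 31 + 8 = 49 days.

49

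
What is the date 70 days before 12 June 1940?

3 April 1940

Count 70 days before June 12, 1940:
April 1940: 30 − 3 = 27 days remain.
Then May (31): 31 days.
June 1–12, 1940: 12 days.
Total: 27 + 31 + 12 = 70 days.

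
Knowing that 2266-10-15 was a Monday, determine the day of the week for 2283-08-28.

From October 15, 2266 to October 15, 2282: 16 years, of which 4 contain a Feb 29 — 12×365 + 4×366 = 5844 days.
October 2282: 31 − 15 = 16 days remain.
Then 9 full months totalling 273 days.
August 1–28, 2283: 28 days.
Residual: 317 days.
Total: 6161 days.
6161 mod 7 = 1, so 1 day after Monday is Tuesday.

Tuesday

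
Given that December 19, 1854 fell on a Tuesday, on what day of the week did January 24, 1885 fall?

Day-of-year of December 19, 1854: 353.
Day-of-year of January 24, 1885: 24.
1854 has 365 days, so 365 − 353 = 12 days remain in 1854.
Full years 1855–1884: 22 common + 8 leap = 22×365 + 8×366 = 10958 days.
Total: 12 + 10958 + 24 = 10994 days.
10994 mod 7 = 4, so 4 days after Tuesday is Saturday.

Saturday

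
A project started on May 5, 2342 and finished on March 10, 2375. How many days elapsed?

11997

Day-of-year of May 5, 2342: 125.
Day-of-year of March 10, 2375: 69.
2342 has 365 days, so 365 − 125 = 240 days remain in 2342.
Full years 2343–2374: 24 common + 8 leap = 24×365 + 8×366 = 11688 days.
Total: 240 + 11688 + 69 = 11997 days.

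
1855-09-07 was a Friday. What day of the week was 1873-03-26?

Day-of-year of September 7, 1855: 250.
Day-of-year of March 26, 1873: 85.
1855 has 365 days, so 365 − 250 = 115 days remain in 1855.
Full years 1856–1872: 12 common + 5 leap = 12×365 + 5×366 = 6210 days.
Total: 115 + 6210 + 85 = 6410 days.
6410 mod 7 = 5, so 5 days after Friday is Wednesday.

Wednesday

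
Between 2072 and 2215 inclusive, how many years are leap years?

Years divisible by 4: 2072, 2076, …, 2212 — 36 in all.
Of these, 2100, 2200 are divisible by 100 but not 400, so not leap.
Leap years: 36 − 2 = 34.

34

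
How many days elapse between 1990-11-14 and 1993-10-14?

1065

Day-of-year of November 14, 1990: 318.
Day-of-year of October 14, 1993: 287.
1990 has 365 days, so 365 − 318 = 47 days remain in 1990.
Full years: 1991: 365; 1992: 366. Sum = 731.
Total: 47 + 731 + 287 = 1065 days.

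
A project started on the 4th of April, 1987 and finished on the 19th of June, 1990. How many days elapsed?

1172

April 4, 1987 → April 4, 1988: 366 days (1988 is a leap year).
April 4, 1988 → April 4, 1989: 365 days.
April 4, 1989 → April 4, 1990: 365 days.
April 1990: 30 − 4 = 26 days remain.
Then May (31): 31 days.
June 1–19, 1990: 19 days.
Residual: 76 days.
Total: 1172 days.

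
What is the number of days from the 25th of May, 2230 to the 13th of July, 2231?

May 25, 2230 → May 25, 2231: 365 days.
May 2231: 31 − 25 = 6 days remain.
Then June (30): 30 days.
July 1–13, 2231: 13 days.
Residual: 49 days.
Total: 414 days.

414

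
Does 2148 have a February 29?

Yes

2148 is a leap year.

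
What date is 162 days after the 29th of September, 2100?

the 10th of March, 2101

Count 162 days after September 29, 2100:
September 2100: 30 − 29 = 1 day remains.
Then October (31), November (30), December (31), January (31), February 2101 (28): 31 + 30 + 31 + 31 + 28 = 151 days.
March 1–10, 2101: 10 days.
Residual: 162 days.
Total: 162 days.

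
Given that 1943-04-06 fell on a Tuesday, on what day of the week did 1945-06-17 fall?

Sunday

Day-of-year of April 6, 1943: 96.
Day-of-year of June 17, 1945: 168.
1943 has 365 days, so 365 − 96 = 269 days remain in 1943.
Full years: 1944: 366. Sum = 366.
Total: 269 + 366 + 168 = 803 days.
803 mod 7 = 5, so 5 days after Tuesday is Sunday.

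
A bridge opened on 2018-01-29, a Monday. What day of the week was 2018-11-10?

Saturday

January 2018: 31 − 29 = 2 days remain.
Then 9 full months totalling 273 days.
November 1–10, 2018: 10 days.
Total: 2 + 273 + 10 = 285 days.
285 mod 7 = 5, so 5 days after Monday is Saturday.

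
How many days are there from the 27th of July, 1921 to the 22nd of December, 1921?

148

July 1921: 31 − 27 = 4 days remain.
Then August (31), September (30), October (31), November (30): 31 + 30 + 31 + 30 = 122 days.
December 1–22, 1921: 22 days.
Total: 4 + 122 + 22 = 148 days.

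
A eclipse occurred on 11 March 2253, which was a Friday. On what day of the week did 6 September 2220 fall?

Count forward from the earlier date (September 6, 2220) to the later (March 11, 2253):
From September 6, 2220 to September 6, 2252: 32 years, of which 8 contain a Feb 29 — 24×365 + 8×366 = 11688 days.
September 2252: 30 − 6 = 24 days remain.
Then October (31), November (30), December (31), January (31), February 2253 (28): 31 + 30 + 31 + 31 + 28 = 151 days.
March 1–11, 2253: 11 days.
Residual: 186 days.
Total: 11874 days.
11874 mod 7 = 2, so 2 days before Friday is Wednesday.

Wednesday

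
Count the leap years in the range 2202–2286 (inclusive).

Years divisible by 4: 2204, 2208, …, 2284 — 21 in all.
No century exceptions apply. Count: 21.

21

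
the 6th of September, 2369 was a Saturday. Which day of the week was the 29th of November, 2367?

Wednesday

Count forward from the earlier date (November 29, 2367) to the later (September 6, 2369):
Day-of-year of November 29, 2367: 333.
Day-of-year of September 6, 2369: 249.
2367 has 365 days, so 365 − 333 = 32 days remain in 2367.
Full years: 2368: 366. Sum = 366.
Total: 32 + 366 + 249 = 647 days.
647 mod 7 = 3, so 3 days before Saturday is Wednesday.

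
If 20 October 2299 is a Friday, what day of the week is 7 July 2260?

Count forward from the earlier date (July 7, 2260) to the later (October 20, 2299):
From July 7, 2260 to July 7, 2299: 39 years, of which 9 contain a Feb 29 — 30×365 + 9×366 = 14244 days.
July 2299: 31 − 7 = 24 days remain.
Then August (31), September (30): 31 + 30 = 61 days.
October 1–20, 2299: 20 days.
Residual: 105 days.
Total: 14349 days.
14349 mod 7 = 6, so 6 days before Friday is Saturday.

Saturday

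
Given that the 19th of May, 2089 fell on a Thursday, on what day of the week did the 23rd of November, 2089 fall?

Wednesday

May 2089: 31 − 19 = 12 days remain.
Then June (30), July (31), August (31), September (30), October (31): 30 + 31 + 31 + 30 + 31 = 153 days.
November 1–23, 2089: 23 days.
Total: 12 + 153 + 23 = 188 days.
188 mod 7 = 6, so 6 days after Thursday is Wednesday.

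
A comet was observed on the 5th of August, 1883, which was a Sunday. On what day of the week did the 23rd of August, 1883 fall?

Within August 1883: 23 − 5 = 18 days.
18 mod 7 = 4, so 4 days after Sunday is Thursday.

Thursday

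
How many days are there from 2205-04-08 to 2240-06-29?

12866

From April 8, 2205 to April 8, 2240: 35 years, of which 9 contain a Feb 29 — 26×365 + 9×366 = 12784 days.
April 2240: 30 − 8 = 22 days remain.
Then May (31): 31 days.
June 1–29, 2240: 29 days.
Residual: 82 days.
Total: 12866 days.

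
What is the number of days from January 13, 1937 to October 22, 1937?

282

January 1937: 31 − 13 = 18 days remain.
Then February 1937 (28), March (31), April (30), May (31), June (30), July (31), August (31), September (30): 28 + 31 + 30 + 31 + 30 + 31 + 31 + 30 = 242 days.
October 1–22, 1937: 22 days.
Total: 18 + 242 + 22 = 282 days.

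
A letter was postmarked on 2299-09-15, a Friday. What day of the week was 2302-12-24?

Wednesday

September 15, 2299 → September 15, 2300: 365 days (2300 is not a leap year (divisible by 100 but not 400)).
September 15, 2300 → September 15, 2301: 365 days.
September 15, 2301 → September 15, 2302: 365 days.
September 2302: 30 − 15 = 15 days remain.
Then October (31), November (30): 31 + 30 = 61 days.
December 1–24, 2302: 24 days.
Residual: 100 days.
Total: 1195 days.
1195 mod 7 = 5, so 5 days after Friday is Wednesday.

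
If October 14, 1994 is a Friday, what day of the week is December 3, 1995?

October 1994: 31 − 14 = 17 days remain.
Then 13 full months totalling 395 days.
December 1–3, 1995: 3 days.
Total: 17 + 395 + 3 = 415 days.
415 mod 7 = 2, so 2 days after Friday is Sunday.

Sunday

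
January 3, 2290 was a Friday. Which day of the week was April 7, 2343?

Day-of-year of January 3, 2290: 3.
Day-of-year of April 7, 2343: 97.
2290 has 365 days, so 365 − 3 = 362 days remain in 2290.
Full years 2291–2342: 40 common + 12 leap = 40×365 + 12×366 = 18992 days.
Total: 362 + 18992 + 97 = 19451 days.
19451 mod 7 = 5, so 5 days after Friday is Wednesday.

Wednesday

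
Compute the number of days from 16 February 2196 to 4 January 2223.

9818

Day-of-year of February 16, 2196: 47.
Day-of-year of January 4, 2223: 4.
2196 has 366 days, so 366 − 47 = 319 days remain in 2196.
Full years 2197–2222: 21 common + 5 leap = 21×365 + 5×366 = 9495 days.
Total: 319 + 9495 + 4 = 9818 days.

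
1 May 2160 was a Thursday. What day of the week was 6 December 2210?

Thursday

Day-of-year of May 1, 2160: 122.
Day-of-year of December 6, 2210: 340.
2160 has 366 days, so 366 − 122 = 244 days remain in 2160.
Full years 2161–2209: 38 common + 11 leap = 38×365 + 11×366 = 17896 days.
Total: 244 + 17896 + 340 = 18480 days.
18480 is a multiple of 7, so 6 December 2210 falls on the same weekday: Thursday.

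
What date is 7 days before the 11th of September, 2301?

the 4th of September, 2301

Count 7 days before September 11, 2301:
Within September 2301: 11 − 4 = 7 days.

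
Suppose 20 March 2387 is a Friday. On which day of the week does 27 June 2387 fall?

Saturday

March 2387: 31 − 20 = 11 days remain.
Then April (30), May (31): 30 + 31 = 61 days.
June 1–27, 2387: 27 days.
Total: 11 + 61 + 27 = 99 days.
99 mod 7 = 1, so 1 day after Friday is Saturday.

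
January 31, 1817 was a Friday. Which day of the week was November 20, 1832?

Tuesday

Day-of-year of January 31, 1817: 31.
Day-of-year of November 20, 1832: 325.
1817 has 365 days, so 365 − 31 = 334 days remain in 1817.
Full years 1818–1831: 11 common + 3 leap = 11×365 + 3×366 = 5113 days.
Total: 334 + 5113 + 325 = 5772 days.
5772 mod 7 = 4, so 4 days after Friday is Tuesday.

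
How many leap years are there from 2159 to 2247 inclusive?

21

Years divisible by 4: 2160, 2164, …, 2244 — 22 in all.
Of these, 2200 is divisible by 100 but not 400, so not leap.
Leap years: 22 − 1 = 21.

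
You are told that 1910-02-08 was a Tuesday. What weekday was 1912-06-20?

Thursday

February 8, 1910 → February 8, 1911: 365 days.
February 8, 1911 → February 8, 1912: 365 days.
February 1912: 29 − 8 = 21 days remain (1912 is a leap year, so February has 29 days).
Then March (31), April (30), May (31): 31 + 30 + 31 = 92 days.
June 1–20, 1912: 20 days.
Residual: 133 days.
Total: 863 days.
863 mod 7 = 2, so 2 days after Tuesday is Thursday.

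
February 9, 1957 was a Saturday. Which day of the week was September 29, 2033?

Thursday

From February 9, 1957 to February 9, 2033: 76 years, of which 19 contain a Feb 29 — 57×365 + 19×366 = 27759 days.
(2000 is a leap year (divisible by 400).)
February 2033: 28 − 9 = 19 days remain (2033 is not a leap year, so February has 28 days).
Then March (31), April (30), May (31), June (30), July (31), August (31): 31 + 30 + 31 + 30 + 31 + 31 = 184 days.
September 1–29, 2033: 29 days.
Residual: 232 days.
Total: 27991 days.
27991 mod 7 = 5, so 5 days after Saturday is Thursday.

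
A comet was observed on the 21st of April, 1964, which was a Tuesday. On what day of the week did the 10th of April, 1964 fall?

Friday

Count forward from the earlier date (April 10, 1964) to the later (April 21, 1964):
Within April 1964: 21 − 10 = 11 days.
11 mod 7 = 4, so 4 days before Tuesday is Friday.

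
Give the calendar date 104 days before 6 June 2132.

23 February 2132

Count 104 days before June 6, 2132:
February 2132: 29 − 23 = 6 days remain (2132 is a leap year, so February has 29 days).
Then March (31), April (30), May (31): 31 + 30 + 31 = 92 days.
June 1–6, 2132: 6 days.
Total: 6 + 92 + 6 = 104 days.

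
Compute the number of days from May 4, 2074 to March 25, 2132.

From May 4, 2074 to May 4, 2131: 57 years, of which 13 contain a Feb 29 — 44×365 + 13×366 = 20818 days.
(2100 is not a leap year (divisible by 100 but not 400).)
May 2131: 31 − 4 = 27 days remain.
Then 9 full months totalling 274 days.
March 1–25, 2132: 25 days.
Residual: 326 days.
Total: 21144 days.

21144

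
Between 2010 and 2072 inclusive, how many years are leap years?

Years divisible by 4: 2012, 2016, …, 2072 — 16 in all.
No century exceptions apply. Count: 16.

16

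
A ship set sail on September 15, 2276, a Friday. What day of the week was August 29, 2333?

Tuesday

Day-of-year of September 15, 2276: 259.
Day-of-year of August 29, 2333: 241.
2276 has 366 days, so 366 − 259 = 107 days remain in 2276.
Full years 2277–2332: 43 common + 13 leap = 43×365 + 13×366 = 20453 days.
Total: 107 + 20453 + 241 = 20801 days.
20801 mod 7 = 4, so 4 days after Friday is Tuesday.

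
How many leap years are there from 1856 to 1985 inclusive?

Years divisible by 4: 1856, 1860, …, 1984 — 33 in all.
Of these, 1900 is divisible by 100 but not 400, so not leap.
Leap years: 33 − 1 = 32.

32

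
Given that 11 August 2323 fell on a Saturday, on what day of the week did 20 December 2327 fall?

Tuesday

August 11, 2323 → August 11, 2324: 366 days (2324 is a leap year).
August 11, 2324 → August 11, 2325: 365 days.
August 11, 2325 → August 11, 2326: 365 days.
August 11, 2326 → August 11, 2327: 365 days.
August 2327: 31 − 11 = 20 days remain.
Then September (30), October (31), November (30): 30 + 31 + 30 = 91 days.
December 1–20, 2327: 20 days.
Residual: 131 days.
Total: 1592 days.
1592 mod 7 = 3, so 3 days after Saturday is Tuesday.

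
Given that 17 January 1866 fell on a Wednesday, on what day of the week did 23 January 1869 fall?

January 17, 1866 → January 17, 1867: 365 days.
January 17, 1867 → January 17, 1868: 365 days.
January 17, 1868 → January 17, 1869: 366 days (1868 is a leap year).
Within January 1869: 23 − 17 = 6 days.
Total: 1102 days.
1102 mod 7 = 3, so 3 days after Wednesday is Saturday.

Saturday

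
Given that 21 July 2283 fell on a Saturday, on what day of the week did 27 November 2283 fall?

July 2283: 31 − 21 = 10 days remain.
Then August (31), September (30), October (31): 31 + 30 + 31 = 92 days.
November 1–27, 2283: 27 days.
Total: 10 + 92 + 27 = 129 days.
129 mod 7 = 3, so 3 days after Saturday is Tuesday.

Tuesday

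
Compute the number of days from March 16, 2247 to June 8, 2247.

84

March 2247: 31 − 16 = 15 days remain.
Then April (30), May (31): 30 + 31 = 61 days.
June 1–8, 2247: 8 days.
Total: 15 + 61 + 8 = 84 days.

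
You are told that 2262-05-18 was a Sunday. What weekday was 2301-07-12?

Friday

From May 18, 2262 to May 18, 2301: 39 years, of which 9 contain a Feb 29 — 30×365 + 9×366 = 14244 days.
(2300 is not a leap year (divisible by 100 but not 400).)
May 2301: 31 − 18 = 13 days remain.
Then June (30): 30 days.
July 1–12, 2301: 12 days.
Residual: 55 days.
Total: 14299 days.
14299 mod 7 = 5, so 5 days after Sunday is Friday.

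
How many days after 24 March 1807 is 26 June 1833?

9591

From March 24, 1807 to March 24, 1833: 26 years, of which 7 contain a Feb 29 — 19×365 + 7×366 = 9497 days.
March 1833: 31 − 24 = 7 days remain.
Then April (30), May (31): 30 + 31 = 61 days.
June 1–26, 1833: 26 days.
Residual: 94 days.
Total: 9591 days.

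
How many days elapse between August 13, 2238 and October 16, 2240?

795

August 13, 2238 → August 13, 2239: 365 days.
August 13, 2239 → August 13, 2240: 366 days (2240 is a leap year).
August 2240: 31 − 13 = 18 days remain.
Then September (30): 30 days.
October 1–16, 2240: 16 days.
Residual: 64 days.
Total: 795 days.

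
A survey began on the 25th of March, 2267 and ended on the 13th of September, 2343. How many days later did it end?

27930

Day-of-year of March 25, 2267: 84.
Day-of-year of September 13, 2343: 256.
2267 has 365 days, so 365 − 84 = 281 days remain in 2267.
Full years 2268–2342: 57 common + 18 leap = 57×365 + 18×366 = 27393 days.
Total: 281 + 27393 + 256 = 27930 days.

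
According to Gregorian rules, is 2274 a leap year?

No

2274 is not a leap year.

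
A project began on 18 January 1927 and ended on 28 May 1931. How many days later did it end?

1591

Day-of-year of January 18, 1927: 18.
Day-of-year of May 28, 1931: 148.
1927 has 365 days, so 365 − 18 = 347 days remain in 1927.
Full years: 1928: 366; 1929: 365; 1930: 365. Sum = 1096.
Total: 347 + 1096 + 148 = 1591 days.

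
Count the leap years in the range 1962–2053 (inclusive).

23

Years divisible by 4: 1964, 1968, …, 2052 — 23 in all.
2000 is divisible by 400, so still leap.
No century exceptions apply. Count: 23.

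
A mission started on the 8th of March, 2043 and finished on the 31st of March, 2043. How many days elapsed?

Within March 2043: 31 − 8 = 23 days.

23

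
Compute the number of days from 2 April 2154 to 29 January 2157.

April 2, 2154 → April 2, 2155: 365 days.
April 2, 2155 → April 2, 2156: 366 days (2156 is a leap year).
April 2156: 30 − 2 = 28 days remain.
Then May (31), June (30), July (31), August (31), September (30), October (31), November (30), December (31): 31 + 30 + 31 + 31 + 30 + 31 + 30 + 31 = 245 days.
January 1–29, 2157: 29 days.
Residual: 302 days.
Total: 1033 days.

1033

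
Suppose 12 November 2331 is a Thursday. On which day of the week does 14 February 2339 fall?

Tuesday

Day-of-year of November 12, 2331: 316.
Day-of-year of February 14, 2339: 45.
2331 has 365 days, so 365 − 316 = 49 days remain in 2331.
Full years 2332–2338: 5 common + 2 leap = 5×365 + 2×366 = 2557 days.
Total: 49 + 2557 + 45 = 2651 days.
2651 mod 7 = 5, so 5 days after Thursday is Tuesday.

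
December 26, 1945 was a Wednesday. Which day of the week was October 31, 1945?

Wednesday

Count forward from the earlier date (October 31, 1945) to the later (December 26, 1945):
October 1945: 31 − 31 = 0 days remain.
Then November (30): 30 days.
December 1–26, 1945: 26 days.
Total: 0 + 30 + 26 = 56 days.
56 is a multiple of 7, so October 31, 1945 falls on the same weekday: Wednesday.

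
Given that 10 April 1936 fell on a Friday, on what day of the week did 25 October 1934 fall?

Thursday

Count forward from the earlier date (October 25, 1934) to the later (April 10, 1936):
October 25, 1934 → October 25, 1935: 365 days.
October 1935: 31 − 25 = 6 days remain.
Then November (30), December (31), January (31), February 1936 (29), March (31): 30 + 31 + 31 + 29 + 31 = 152 days.
April 1–10, 1936: 10 days.
Residual: 168 days.
Total: 533 days.
533 mod 7 = 1, so 1 day before Friday is Thursday.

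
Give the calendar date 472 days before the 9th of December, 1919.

the 24th of August, 1918

Count 472 days before December 9, 1919:
Day-of-year of August 24, 1918: 236.
Day-of-year of December 9, 1919: 343.
1918 has 365 days, so 365 − 236 = 129 days remain in 1918.
Total: 129 + 343 = 472 days.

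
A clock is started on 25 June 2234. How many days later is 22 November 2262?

Day-of-year of June 25, 2234: 176.
Day-of-year of November 22, 2262: 326.
2234 has 365 days, so 365 − 176 = 189 days remain in 2234.
Full years 2235–2261: 20 common + 7 leap = 20×365 + 7×366 = 9862 days.
Total: 189 + 9862 + 326 = 10377 days.

10377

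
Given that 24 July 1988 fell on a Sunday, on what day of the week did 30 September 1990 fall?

July 1988: 31 − 24 = 7 days remain.
Then 25 full months totalling 761 days.
September 1–30, 1990: 30 days.
Total: 7 + 761 + 30 = 798 days.
798 is a multiple of 7, so 30 September 1990 falls on the same weekday: Sunday.

Sunday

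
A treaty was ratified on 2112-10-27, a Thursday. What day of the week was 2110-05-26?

Monday

Count forward from the earlier date (May 26, 2110) to the later (October 27, 2112):
Day-of-year of May 26, 2110: 146.
Day-of-year of October 27, 2112: 301.
2110 has 365 days, so 365 − 146 = 219 days remain in 2110.
Full years: 2111: 365. Sum = 365.
Total: 219 + 365 + 301 = 885 days.
885 mod 7 = 3, so 3 days before Thursday is Monday.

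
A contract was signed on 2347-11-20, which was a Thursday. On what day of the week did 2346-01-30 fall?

Wednesday

Count forward from the earlier date (January 30, 2346) to the later (November 20, 2347):
January 30, 2346 → January 30, 2347: 365 days.
January 2347: 31 − 30 = 1 day remains.
Then 9 full months totalling 273 days.
November 1–20, 2347: 20 days.
Residual: 294 days.
Total: 659 days.
659 mod 7 = 1, so 1 day before Thursday is Wednesday.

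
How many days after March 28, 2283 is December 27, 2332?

18171

Day-of-year of March 28, 2283: 87.
Day-of-year of December 27, 2332: 362.
2283 has 365 days, so 365 − 87 = 278 days remain in 2283.
Full years 2284–2331: 37 common + 11 leap = 37×365 + 11×366 = 17531 days.
Total: 278 + 17531 + 362 = 18171 days.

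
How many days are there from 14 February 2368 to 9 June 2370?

846

Day-of-year of February 14, 2368: 45.
Day-of-year of June 9, 2370: 160.
2368 has 366 days, so 366 − 45 = 321 days remain in 2368.
Full years: 2369: 365. Sum = 365.
Total: 321 + 365 + 160 = 846 days.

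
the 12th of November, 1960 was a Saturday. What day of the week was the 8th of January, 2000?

Saturday

From November 12, 1960 to November 12, 1999: 39 years, of which 9 contain a Feb 29 — 30×365 + 9×366 = 14244 days.
November 1999: 30 − 12 = 18 days remain.
Then December (31): 31 days.
January 1–8, 2000: 8 days.
Residual: 57 days.
Total: 14301 days.
14301 is a multiple of 7, so the 8th of January, 2000 falls on the same weekday: Saturday.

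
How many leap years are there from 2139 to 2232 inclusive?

23

Years divisible by 4: 2140, 2144, …, 2232 — 24 in all.
Of these, 2200 is divisible by 100 but not 400, so not leap.
Leap years: 24 − 1 = 23.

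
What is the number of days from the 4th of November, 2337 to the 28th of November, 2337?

24

Within November 2337: 28 − 4 = 24 days.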